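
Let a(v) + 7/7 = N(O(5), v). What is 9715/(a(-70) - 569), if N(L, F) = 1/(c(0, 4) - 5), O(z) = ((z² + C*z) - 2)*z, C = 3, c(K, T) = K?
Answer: -48575/2851 ≈ -17.038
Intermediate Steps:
O(z) = z*(-2 + z² + 3*z) (O(z) = ((z² + 3*z) - 2)*z = (-2 + z² + 3*z)*z = z*(-2 + z² + 3*z))
N(L, F) = -⅕ (N(L, F) = 1/(0 - 5) = 1/(-5) = -⅕)
a(v) = -6/5 (a(v) = -1 - ⅕ = -6/5)
9715/(a(-70) - 569) = 9715/(-6/5 - 569) = 9715/(-2851/5) = 9715*(-5/2851) = -48575/2851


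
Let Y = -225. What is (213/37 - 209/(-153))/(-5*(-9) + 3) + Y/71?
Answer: -29137969/9646344 ≈ -3.0206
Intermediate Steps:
(213/37 - 209/(-153))/(-5*(-9) + 3) + Y/71 = (213/37 - 209/(-153))/(-5*(-9) + 3) - 225/71 = (213*(1/37) - 209*(-1/153))/(45 + 3) - 225*1/71 = (213/37 + 209/153)/48 - 225/71 = (40322/5661)*(1/48) - 225/71 = 20161/135864 - 225/71 = -29137969/9646344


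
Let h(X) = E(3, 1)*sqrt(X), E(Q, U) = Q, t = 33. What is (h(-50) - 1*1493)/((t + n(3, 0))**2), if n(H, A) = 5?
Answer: -1493/1444 + 15*I*sqrt(2)/1444 ≈ -1.0339 + 0.014691*I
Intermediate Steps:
h(X) = 3*sqrt(X)
(h(-50) - 1*1493)/((t + n(3, 0))**2) = (3*sqrt(-50) - 1*1493)/((33 + 5)**2) = (3*(5*I*sqrt(2)) - 1493)/(38**2) = (15*I*sqrt(2) - 1493)/1444 = (-1493 + 15*I*sqrt(2))*(1/1444) = -1493/1444 + 15*I*sqrt(2)/1444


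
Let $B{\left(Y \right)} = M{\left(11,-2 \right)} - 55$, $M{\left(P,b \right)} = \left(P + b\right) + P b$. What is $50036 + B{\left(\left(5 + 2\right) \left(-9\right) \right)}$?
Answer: $49968$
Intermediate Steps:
$M{\left(P,b \right)} = P + b + P b$
$B{\left(Y \right)} = -68$ ($B{\left(Y \right)} = \left(11 - 2 + 11 \left(-2\right)\right) - 55 = \left(11 - 2 - 22\right) - 55 = -13 - 55 = -68$)
$50036 + B{\left(\left(5 + 2\right) \left(-9\right) \right)} = 50036 - 68 = 49968$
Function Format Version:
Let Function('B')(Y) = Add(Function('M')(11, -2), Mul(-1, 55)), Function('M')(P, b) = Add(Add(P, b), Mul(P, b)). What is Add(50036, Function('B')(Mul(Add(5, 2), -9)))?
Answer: 49968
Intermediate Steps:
Function('M')(P, b) = Add(P, b, Mul(P, b))
Function('B')(Y) = -68 (Function('B')(Y) = Add(Add(11, -2, Mul(11, -2)), Mul(-1, 55)) = Add(Add(11, -2, -22), -55) = Add(-13, -55) = -68)
Add(50036, Function('B')(Mul(Add(5, 2), -9))) = Add(50036, -68) = 49968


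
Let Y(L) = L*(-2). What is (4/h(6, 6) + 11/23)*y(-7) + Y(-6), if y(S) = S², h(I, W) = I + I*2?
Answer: 9589/207 ≈ 46.324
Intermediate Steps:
h(I, W) = 3*I (h(I, W) = I + 2*I = 3*I)
Y(L) = -2*L
(4/h(6, 6) + 11/23)*y(-7) + Y(-6) = (4/((3*6)) + 11/23)*(-7)² - 2*(-6) = (4/18 + 11*(1/23))*49 + 12 = (4*(1/18) + 11/23)*49 + 12 = (2/9 + 11/23)*49 + 12 = (145/207)*49 + 12 = 7105/207 + 12 = 9589/207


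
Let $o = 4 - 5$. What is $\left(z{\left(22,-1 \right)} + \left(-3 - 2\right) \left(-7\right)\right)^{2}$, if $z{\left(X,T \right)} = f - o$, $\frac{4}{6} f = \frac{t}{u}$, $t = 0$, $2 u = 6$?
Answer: $1296$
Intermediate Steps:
$u = 3$ ($u = \frac{1}{2} \cdot 6 = 3$)
$o = -1$
$f = 0$ ($f = \frac{3 \cdot \frac{0}{3}}{2} = \frac{3 \cdot 0 \cdot \frac{1}{3}}{2} = \frac{3}{2} \cdot 0 = 0$)
$z{\left(X,T \right)} = 1$ ($z{\left(X,T \right)} = 0 - -1 = 0 + 1 = 1$)
$\left(z{\left(22,-1 \right)} + \left(-3 - 2\right) \left(-7\right)\right)^{2} = \left(1 + \left(-3 - 2\right) \left(-7\right)\right)^{2} = \left(1 - -35\right)^{2} = \left(1 + 35\right)^{2} = 36^{2} = 1296$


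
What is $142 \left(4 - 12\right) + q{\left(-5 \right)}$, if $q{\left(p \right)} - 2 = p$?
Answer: $-1139$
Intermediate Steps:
$q{\left(p \right)} = 2 + p$
$142 \left(4 - 12\right) + q{\left(-5 \right)} = 142 \left(4 - 12\right) + \left(2 - 5\right) = 142 \left(4 - 12\right) - 3 = 142 \left(-8\right) - 3 = -1136 - 3 = -1139$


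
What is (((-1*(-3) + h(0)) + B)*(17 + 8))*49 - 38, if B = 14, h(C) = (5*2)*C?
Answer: 20787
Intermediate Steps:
h(C) = 10*C
(((-1*(-3) + h(0)) + B)*(17 + 8))*49 - 38 = (((-1*(-3) + 10*0) + 14)*(17 + 8))*49 - 38 = (((3 + 0) + 14)*25)*49 - 38 = ((3 + 14)*25)*49 - 38 = (17*25)*49 - 38 = 425*49 - 38 = 20825 - 38 = 20787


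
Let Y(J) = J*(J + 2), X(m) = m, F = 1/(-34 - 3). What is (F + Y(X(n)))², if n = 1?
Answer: 12100/1369 ≈ 8.8386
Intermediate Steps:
F = -1/37 (F = 1/(-37) = -1/37 ≈ -0.027027)
Y(J) = J*(2 + J)
(F + Y(X(n)))² = (-1/37 + 1*(2 + 1))² = (-1/37 + 1*3)² = (-1/37 + 3)² = (110/37)² = 12100/1369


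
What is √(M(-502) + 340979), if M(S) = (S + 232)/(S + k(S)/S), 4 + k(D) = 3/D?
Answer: √606309403067889196619/42167999 ≈ 583.93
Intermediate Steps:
k(D) = -4 + 3/D
M(S) = (232 + S)/(S + (-4 + 3/S)/S) (M(S) = (S + 232)/(S + (-4 + 3/S)/S) = (232 + S)/(S + (-4 + 3/S)/S))
√(M(-502) + 340979) = √((-502)²*(232 - 502)/(3 - 502*(-4 + (-502)²)) + 340979) = √(252004*(-270)/(3 - 502*(-4 + 252004)) + 340979) = √(252004*(-270)/(3 - 502*252000) + 340979) = √(252004*(-270)/(3 - 126504000) + 340979) = √(252004*(-270)/(-126503997) + 340979) = √(252004*(-1/126503997)*(-270) + 340979) = √(22680360/42167999 + 340979) = √(14378424811381/42167999) = √606309403067889196619/42167999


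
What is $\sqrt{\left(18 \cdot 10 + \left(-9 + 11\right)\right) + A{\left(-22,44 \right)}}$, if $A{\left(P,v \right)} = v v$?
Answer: $\sqrt{2118} \approx 46.022$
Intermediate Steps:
$A{\left(P,v \right)} = v^{2}$
$\sqrt{\left(18 \cdot 10 + \left(-9 + 11\right)\right) + A{\left(-22,44 \right)}} = \sqrt{\left(18 \cdot 10 + \left(-9 + 11\right)\right) + 44^{2}} = \sqrt{\left(180 + 2\right) + 1936} = \sqrt{182 + 1936} = \sqrt{2118}$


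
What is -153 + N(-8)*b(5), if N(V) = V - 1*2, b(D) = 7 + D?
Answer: -273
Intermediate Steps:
N(V) = -2 + V (N(V) = V - 2 = -2 + V)
-153 + N(-8)*b(5) = -153 + (-2 - 8)*(7 + 5) = -153 - 10*12 = -153 - 120 = -273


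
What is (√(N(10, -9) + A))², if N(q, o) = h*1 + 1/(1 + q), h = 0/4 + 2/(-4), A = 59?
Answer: 1289/22 ≈ 58.591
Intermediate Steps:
h = -½ (h = 0*(¼) + 2*(-¼) = 0 - ½ = -½ ≈ -0.50000)
N(q, o) = -½ + 1/(1 + q) (N(q, o) = -½*1 + 1/(1 + q) = -½ + 1/(1 + q))
(√(N(10, -9) + A))² = (√((1 - 1*10)/(2*(1 + 10)) + 59))² = (√((½)*(1 - 10)/11 + 59))² = (√((½)*(1/11)*(-9) + 59))² = (√(-9/22 + 59))² = (√(1289/22))² = (√28358/22)² = 1289/22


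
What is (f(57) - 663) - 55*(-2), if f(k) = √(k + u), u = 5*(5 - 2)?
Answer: -553 + 6*√2 ≈ -544.51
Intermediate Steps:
u = 15 (u = 5*3 = 15)
f(k) = √(15 + k) (f(k) = √(k + 15) = √(15 + k))
(f(57) - 663) - 55*(-2) = (√(15 + 57) - 663) - 55*(-2) = (√72 - 663) + 110 = (6*√2 - 663) + 110 = (-663 + 6*√2) + 110 = -553 + 6*√2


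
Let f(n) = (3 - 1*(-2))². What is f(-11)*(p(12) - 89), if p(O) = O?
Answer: -1925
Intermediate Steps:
f(n) = 25 (f(n) = (3 + 2)² = 5² = 25)
f(-11)*(p(12) - 89) = 25*(12 - 89) = 25*(-77) = -1925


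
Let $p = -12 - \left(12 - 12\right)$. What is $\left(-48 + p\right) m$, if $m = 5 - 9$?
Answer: $240$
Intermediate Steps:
$p = -12$ ($p = -12 - \left(12 - 12\right) = -12 - 0 = -12 + 0 = -12$)
$m = -4$
$\left(-48 + p\right) m = \left(-48 - 12\right) \left(-4\right) = \left(-60\right) \left(-4\right) = 240$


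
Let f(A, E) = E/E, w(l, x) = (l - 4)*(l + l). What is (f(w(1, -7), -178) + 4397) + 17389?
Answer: 21787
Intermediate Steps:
w(l, x) = 2*l*(-4 + l) (w(l, x) = (-4 + l)*(2*l) = 2*l*(-4 + l))
f(A, E) = 1
(f(w(1, -7), -178) + 4397) + 17389 = (1 + 4397) + 17389 = 4398 + 17389 = 21787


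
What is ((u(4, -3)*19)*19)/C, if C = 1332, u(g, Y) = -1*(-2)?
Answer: 361/666 ≈ 0.54204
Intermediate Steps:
u(g, Y) = 2
((u(4, -3)*19)*19)/C = ((2*19)*19)/1332 = (38*19)*(1/1332) = 722*(1/1332) = 361/666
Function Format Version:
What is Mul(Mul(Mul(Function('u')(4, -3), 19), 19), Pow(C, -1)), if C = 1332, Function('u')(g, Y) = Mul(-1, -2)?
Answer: Rational(361, 666) ≈ 0.54204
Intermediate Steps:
Function('u')(g, Y) = 2
Mul(Mul(Mul(Function('u')(4, -3), 19), 19), Pow(C, -1)) = Mul(Mul(Mul(2, 19), 19), Pow(1332, -1)) = Mul(Mul(38, 19), Rational(1, 1332)) = Mul(722, Rational(1, 1332)) = Rational(361, 666)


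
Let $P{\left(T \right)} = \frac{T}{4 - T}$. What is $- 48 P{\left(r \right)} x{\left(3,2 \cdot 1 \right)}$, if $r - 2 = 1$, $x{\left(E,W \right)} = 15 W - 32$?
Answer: $288$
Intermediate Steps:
$x{\left(E,W \right)} = -32 + 15 W$
$r = 3$ ($r = 2 + 1 = 3$)
$- 48 P{\left(r \right)} x{\left(3,2 \cdot 1 \right)} = - 48 \left(\left(-1\right) 3 \frac{1}{-4 + 3}\right) \left(-32 + 15 \cdot 2 \cdot 1\right) = - 48 \left(\left(-1\right) 3 \frac{1}{-1}\right) \left(-32 + 15 \cdot 2\right) = - 48 \left(\left(-1\right) 3 \left(-1\right)\right) \left(-32 + 30\right) = \left(-48\right) 3 \left(-2\right) = \left(-144\right) \left(-2\right) = 288$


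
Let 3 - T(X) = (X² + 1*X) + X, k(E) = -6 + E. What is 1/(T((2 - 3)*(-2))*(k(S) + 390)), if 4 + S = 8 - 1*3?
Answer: -1/1925 ≈ -0.00051948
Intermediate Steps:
S = 1 (S = -4 + (8 - 1*3) = -4 + (8 - 3) = -4 + 5 = 1)
T(X) = 3 - X² - 2*X (T(X) = 3 - ((X² + 1*X) + X) = 3 - ((X² + X) + X) = 3 - ((X + X²) + X) = 3 - (X² + 2*X) = 3 + (-X² - 2*X) = 3 - X² - 2*X)
1/(T((2 - 3)*(-2))*(k(S) + 390)) = 1/((3 - ((2 - 3)*(-2))² - 2*(2 - 3)*(-2))*((-6 + 1) + 390)) = 1/((3 - (-1*(-2))² - (-2)*(-2))*(-5 + 390)) = 1/((3 - 1*2² - 2*2)*385) = 1/((3 - 1*4 - 4)*385) = 1/((3 - 4 - 4)*385) = 1/(-5*385) = 1/(-1925) = -1/1925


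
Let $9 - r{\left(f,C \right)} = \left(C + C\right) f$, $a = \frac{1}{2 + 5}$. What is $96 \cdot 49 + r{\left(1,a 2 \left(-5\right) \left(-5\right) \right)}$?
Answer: $\frac{32891}{7} \approx 4698.7$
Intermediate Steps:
$a = \frac{1}{7} \approx 0.14286$
$r{\left(f,C \right)} = 9 - 2 C f$ ($r{\left(f,C \right)} = 9 - \left(C + C\right) f = 9 - 2 C f$)
$96 \cdot 49 + r{\left(1,a 2 \left(-5\right) \left(-5\right) \right)} = 96 \cdot 49 + \left(9 - 2 \frac{2 \left(-5\right)}{7} \left(-5\right) 1\right) = 4704 + \left(9 - 2 \cdot \frac{1}{7} \left(-10\right) \left(-5\right) 1\right) = 4704 + \left(9 - 2 \left(\left(- \frac{10}{7}\right) \left(-5\right)\right) 1\right) = 4704 + \left(9 - \frac{100}{7} \cdot 1\right) = 4704 + \left(9 - \frac{100}{7}\right) = 4704 - \frac{37}{7} = \frac{32891}{7}$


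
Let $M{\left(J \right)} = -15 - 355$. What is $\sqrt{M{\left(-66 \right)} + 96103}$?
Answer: $3 \sqrt{10637} \approx 309.41$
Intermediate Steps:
$M{\left(J \right)} = -370$ ($M{\left(J \right)} = -15 - 355 = -370$)
$\sqrt{M{\left(-66 \right)} + 96103} = \sqrt{-370 + 96103} = \sqrt{95733} = 3 \sqrt{10637}$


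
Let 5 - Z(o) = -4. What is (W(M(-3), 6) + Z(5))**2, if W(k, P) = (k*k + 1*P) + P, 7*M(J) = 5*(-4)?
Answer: 2042041/2401 ≈ 850.50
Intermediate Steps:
Z(o) = 9 (Z(o) = 5 - 1*(-4) = 5 + 4 = 9)
M(J) = -20/7 (M(J) = (5*(-4))/7 = (1/7)*(-20) = -20/7)
W(k, P) = k**2 + 2*P (W(k, P) = (k**2 + P) + P = (P + k**2) + P = k**2 + 2*P)
(W(M(-3), 6) + Z(5))**2 = (((-20/7)**2 + 2*6) + 9)**2 = ((400/49 + 12) + 9)**2 = (988/49 + 9)**2 = (1429/49)**2 = 2042041/2401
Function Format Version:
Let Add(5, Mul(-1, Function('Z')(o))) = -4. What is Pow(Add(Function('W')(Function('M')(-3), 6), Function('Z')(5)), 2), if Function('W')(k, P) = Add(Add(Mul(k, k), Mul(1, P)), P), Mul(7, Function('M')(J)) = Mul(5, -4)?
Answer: Rational(2042041, 2401) ≈ 850.50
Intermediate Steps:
Function('Z')(o) = 9 (Function('Z')(o) = Add(5, Mul(-1, -4)) = Add(5, 4) = 9)
Function('M')(J) = Rational(-20, 7) (Function('M')(J) = Mul(Rational(1, 7), Mul(5, -4)) = Mul(Rational(1, 7), -20) = Rational(-20, 7))
Function('W')(k, P) = Add(Pow(k, 2), Mul(2, P)) (Function('W')(k, P) = Add(Add(Pow(k, 2), P), P) = Add(Add(P, Pow(k, 2)), P) = Add(Pow(k, 2), Mul(2, P)))
Pow(Add(Function('W')(Function('M')(-3), 6), Function('Z')(5)), 2) = Pow(Add(Add(Pow(Rational(-20, 7), 2), Mul(2, 6)), 9), 2) = Pow(Add(Add(Rational(400, 49), 12), 9), 2) = Pow(Add(Rational(988, 49), 9), 2) = Pow(Rational(1429, 49), 2) = Rational(2042041, 2401)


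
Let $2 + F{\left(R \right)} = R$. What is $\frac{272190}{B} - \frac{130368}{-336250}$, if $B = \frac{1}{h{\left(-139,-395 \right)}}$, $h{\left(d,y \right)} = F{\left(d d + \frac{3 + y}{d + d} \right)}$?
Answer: $\frac{122895393141604326}{23369375} \approx 5.2588 \cdot 10^{9}$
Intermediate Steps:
$F{\left(R \right)} = -2 + R$
$h{\left(d,y \right)} = -2 + d^{2} + \frac{3 + y}{2 d}$ ($h{\left(d,y \right)} = -2 + \left(d d + \frac{3 + y}{d + d}\right) = -2 + \left(d^{2} + \frac{3 + y}{2 d}\right) = -2 + d^{2} + \frac{3 + y}{2 d}$)
$B = \frac{139}{2685537}$ ($B = \frac{1}{\frac{1}{2} \frac{1}{-139} \left(3 - 395 - -556 + 2 \left(-139\right)^{3}\right)} = \frac{1}{\frac{1}{2} \left(- \frac{1}{139}\right) \left(3 - 395 + 556 + 2 \left(-2685619\right)\right)} = \frac{1}{\frac{1}{2} \left(- \frac{1}{139}\right) \left(3 - 395 + 556 - 5371238\right)} = \frac{1}{\frac{1}{2} \left(- \frac{1}{139}\right) \left(-5371074\right)} = \frac{1}{\frac{2685537}{139}} = \frac{139}{2685537} \approx 5.1759 \cdot 10^{-5}$)
$\frac{272190}{B} - \frac{130368}{-336250} = \frac{272190}{\frac{139}{2685537}} - \frac{130368}{-336250} = 272190 \cdot \frac{2685537}{139} - - \frac{65184}{168125} = \frac{730976316030}{139} + \frac{65184}{168125} = \frac{122895393141604326}{23369375}$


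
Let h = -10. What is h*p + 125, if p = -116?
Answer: 1285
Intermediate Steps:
h*p + 125 = -10*(-116) + 125 = 1160 + 125 = 1285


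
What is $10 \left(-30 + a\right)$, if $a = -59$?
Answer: $-890$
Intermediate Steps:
$10 \left(-30 + a\right) = 10 \left(-30 - 59\right) = 10 \left(-89\right) = -890$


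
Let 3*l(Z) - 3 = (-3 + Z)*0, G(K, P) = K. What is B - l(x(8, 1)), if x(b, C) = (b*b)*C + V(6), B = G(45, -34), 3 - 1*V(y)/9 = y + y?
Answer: 44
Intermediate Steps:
V(y) = 27 - 18*y (V(y) = 27 - 9*(y + y) = 27 - 18*y)
B = 45
x(b, C) = -81 + C*b² (x(b, C) = (b*b)*C + (27 - 18*6) = b²*C + (27 - 108) = C*b² - 81 = -81 + C*b²)
l(Z) = 1 (l(Z) = 1 + ((-3 + Z)*0)/3 = 1 + (⅓)*0 = 1 + 0 = 1)
B - l(x(8, 1)) = 45 - 1*1 = 45 - 1 = 44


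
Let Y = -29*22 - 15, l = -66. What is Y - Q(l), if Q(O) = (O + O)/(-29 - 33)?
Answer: -20309/31 ≈ -655.13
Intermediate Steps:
Q(O) = -O/31 (Q(O) = (2*O)/(-62) = (2*O)*(-1/62) = -O/31)
Y = -653 (Y = -638 - 15 = -653)
Y - Q(l) = -653 - (-1)*(-66)/31 = -653 - 1*66/31 = -653 - 66/31 = -20309/31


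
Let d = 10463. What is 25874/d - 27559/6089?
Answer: -130803031/63709207 ≈ -2.0531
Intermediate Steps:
25874/d - 27559/6089 = 25874/10463 - 27559/6089 = -130803031/63709207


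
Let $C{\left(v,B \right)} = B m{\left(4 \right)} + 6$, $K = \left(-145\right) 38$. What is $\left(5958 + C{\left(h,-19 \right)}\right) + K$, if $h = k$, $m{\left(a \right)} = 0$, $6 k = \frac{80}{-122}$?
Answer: $454$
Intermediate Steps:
$k = - \frac{20}{183}$ ($k = \frac{80 \frac{1}{-122}}{6} = \frac{80 \left(- \frac{1}{122}\right)}{6} = \frac{1}{6} \left(- \frac{40}{61}\right) = - \frac{20}{183} \approx -0.10929$)
$h = - \frac{20}{183} \approx -0.10929$
$K = -5510$
$C{\left(v,B \right)} = 6$ ($C{\left(v,B \right)} = B 0 + 6 = 0 + 6 = 6$)
$\left(5958 + C{\left(h,-19 \right)}\right) + K = \left(5958 + 6\right) - 5510 = 5964 - 5510 = 454$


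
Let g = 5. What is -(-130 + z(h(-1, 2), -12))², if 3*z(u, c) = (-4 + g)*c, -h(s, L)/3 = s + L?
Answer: -17956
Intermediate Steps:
h(s, L) = -3*L - 3*s (h(s, L) = -3*(s + L) = -3*(L + s) = -3*L - 3*s)
z(u, c) = c/3 (z(u, c) = ((-4 + 5)*c)/3 = (1*c)/3 = c/3)
-(-130 + z(h(-1, 2), -12))² = -(-130 + (⅓)*(-12))² = -(-130 - 4)² = -1*(-134)² = -1*17956 = -17956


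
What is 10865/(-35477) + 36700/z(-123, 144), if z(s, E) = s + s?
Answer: -652339345/4363671 ≈ -149.49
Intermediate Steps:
z(s, E) = 2*s
10865/(-35477) + 36700/z(-123, 144) = 10865/(-35477) + 36700/((2*(-123))) = 10865*(-1/35477) + 36700/(-246) = -10865/35477 + 36700*(-1/246) = -10865/35477 - 18350/123 = -652339345/4363671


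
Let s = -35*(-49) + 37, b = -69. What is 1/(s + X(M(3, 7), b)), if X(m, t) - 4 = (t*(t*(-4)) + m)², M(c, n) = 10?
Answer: 1/362294912 ≈ 2.7602e-9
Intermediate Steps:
X(m, t) = 4 + (m - 4*t²)² (X(m, t) = 4 + (t*(t*(-4)) + m)² = 4 + (t*(-4*t) + m)² = 4 + (-4*t² + m)² = 4 + (m - 4*t²)²)
s = 1752 (s = 1715 + 37 = 1752)
1/(s + X(M(3, 7), b)) = 1/(1752 + (4 + (10 - 4*(-69)²)²)) = 1/(1752 + (4 + (10 - 4*4761)²)) = 1/(1752 + (4 + (10 - 19044)²)) = 1/(1752 + (4 + (-19034)²)) = 1/(1752 + (4 + 362293156)) = 1/(1752 + 362293160) = 1/362294912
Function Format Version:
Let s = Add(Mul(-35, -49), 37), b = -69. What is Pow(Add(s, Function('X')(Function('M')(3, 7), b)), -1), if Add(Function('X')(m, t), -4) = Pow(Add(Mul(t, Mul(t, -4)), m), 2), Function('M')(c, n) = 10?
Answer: Rational(1, 362294912) ≈ 2.7602e-9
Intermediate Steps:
Function('X')(m, t) = Add(4, Pow(Add(m, Mul(-4, Pow(t, 2))), 2)) (Function('X')(m, t) = Add(4, Pow(Add(Mul(t, Mul(t, -4)), m), 2)) = Add(4, Pow(Add(Mul(t, Mul(-4, t)), m), 2)) = Add(4, Pow(Add(Mul(-4, Pow(t, 2)), m), 2)) = Add(4, Pow(Add(m, Mul(-4, Pow(t, 2))), 2)))
s = 1752 (s = Add(1715, 37) = 1752)
Pow(Add(s, Function('X')(Function('M')(3, 7), b)), -1) = Pow(Add(1752, Add(4, Pow(Add(10, Mul(-4, Pow(-69, 2))), 2))), -1) = Pow(Add(1752, Add(4, Pow(Add(10, Mul(-4, 4761)), 2))), -1) = Pow(Add(1752, Add(4, Pow(Add(10, -19044), 2))), -1) = Pow(Add(1752, Add(4, Pow(-19034, 2))), -1) = Pow(Add(1752, Add(4, 362293156)), -1) = Pow(Add(1752, 362293160), -1) = Pow(362294912, -1) = Rational(1, 362294912)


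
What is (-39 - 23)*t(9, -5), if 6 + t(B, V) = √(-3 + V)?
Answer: 372 - 124*I*√2 ≈ 372.0 - 175.36*I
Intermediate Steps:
t(B, V) = -6 + √(-3 + V)
(-39 - 23)*t(9, -5) = (-39 - 23)*(-6 + √(-3 - 5)) = -62*(-6 + √(-8)) = -62*(-6 + 2*I*√2) = 372 - 124*I*√2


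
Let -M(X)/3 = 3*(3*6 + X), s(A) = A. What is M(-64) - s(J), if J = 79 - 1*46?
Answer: 381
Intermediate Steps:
J = 33 (J = 79 - 46 = 33)
M(X) = -162 - 9*X (M(X) = -9*(3*6 + X) = -9*(18 + X) = -3*(54 + 3*X) = -162 - 9*X)
M(-64) - s(J) = (-162 - 9*(-64)) - 1*33 = (-162 + 576) - 33 = 414 - 33 = 381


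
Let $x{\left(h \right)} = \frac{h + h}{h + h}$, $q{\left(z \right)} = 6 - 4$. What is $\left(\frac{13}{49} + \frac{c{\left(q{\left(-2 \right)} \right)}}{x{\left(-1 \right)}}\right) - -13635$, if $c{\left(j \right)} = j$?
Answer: $\frac{668226}{49} \approx 13637.0$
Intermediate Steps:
$q{\left(z \right)} = 2$ ($q{\left(z \right)} = 6 - 4 = 2$)
$x{\left(h \right)} = 1$ ($x{\left(h \right)} = \frac{2 h}{2 h} = 2 h \frac{1}{2 h} = 1$)
$\left(\frac{13}{49} + \frac{c{\left(q{\left(-2 \right)} \right)}}{x{\left(-1 \right)}}\right) - -13635 = \left(\frac{13}{49} + \frac{2}{1}\right) - -13635 = \left(13 \cdot \frac{1}{49} + 2 \cdot 1\right) + 13635 = \left(\frac{13}{49} + 2\right) + 13635 = \frac{111}{49} + 13635 = \frac{668226}{49}$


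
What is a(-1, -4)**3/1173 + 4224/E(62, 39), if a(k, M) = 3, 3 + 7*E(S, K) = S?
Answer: 11561619/23069 ≈ 501.18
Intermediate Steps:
E(S, K) = -3/7 + S/7
a(-1, -4)**3/1173 + 4224/E(62, 39) = 3**3/1173 + 4224/(-3/7 + (1/7)*62) = 27*(1/1173) + 4224/(-3/7 + 62/7) = 9/391 + 4224/(59/7) = 9/391 + 4224*(7/59) = 9/391 + 29568/59 = 11561619/23069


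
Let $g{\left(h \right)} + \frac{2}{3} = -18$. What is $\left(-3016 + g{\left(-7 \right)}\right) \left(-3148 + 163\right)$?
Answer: $9058480$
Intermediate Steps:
$g{\left(h \right)} = - \frac{56}{3}$ ($g{\left(h \right)} = - \frac{2}{3} - 18 = - \frac{56}{3}$)
$\left(-3016 + g{\left(-7 \right)}\right) \left(-3148 + 163\right) = \left(-3016 - \frac{56}{3}\right) \left(-3148 + 163\right) = \left(- \frac{9104}{3}\right) \left(-2985\right) = 9058480$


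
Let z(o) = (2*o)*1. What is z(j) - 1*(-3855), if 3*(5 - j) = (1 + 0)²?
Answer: 11593/3 ≈ 3864.3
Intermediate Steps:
j = 14/3 (j = 5 - (1 + 0)²/3 = 5 - ⅓*1² = 5 - ⅓*1 = 5 - ⅓ = 14/3 ≈ 4.6667)
z(o) = 2*o
z(j) - 1*(-3855) = 2*(14/3) - 1*(-3855) = 28/3 + 3855 = 11593/3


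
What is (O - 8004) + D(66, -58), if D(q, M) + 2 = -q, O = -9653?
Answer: -17725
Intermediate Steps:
D(q, M) = -2 - q
(O - 8004) + D(66, -58) = (-9653 - 8004) + (-2 - 1*66) = -17657 + (-2 - 66) = -17657 - 68 = -17725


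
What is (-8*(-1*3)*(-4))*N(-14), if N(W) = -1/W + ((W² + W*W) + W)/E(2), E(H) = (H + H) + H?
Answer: -42384/7 ≈ -6054.9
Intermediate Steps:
E(H) = 3*H (E(H) = 2*H + H = 3*H)
N(W) = -1/W + W²/3 + W/6 (N(W) = -1/W + ((W² + W*W) + W)/((3*2)) = -1/W + ((W² + W²) + W)/6 = -1/W + (2*W² + W)*(⅙) = -1/W + (W + 2*W²)*(⅙) = -1/W + (W²/3 + W/6) = -1/W + W²/3 + W/6)
(-8*(-1*3)*(-4))*N(-14) = (-8*(-1*3)*(-4))*(-1/(-14) + (⅓)*(-14)² + (⅙)*(-14)) = (-(-24)*(-4))*(-1*(-1/14) + (⅓)*196 - 7/3) = (-8*12)*(1/14 + 196/3 - 7/3) = -96*883/14 = -42384/7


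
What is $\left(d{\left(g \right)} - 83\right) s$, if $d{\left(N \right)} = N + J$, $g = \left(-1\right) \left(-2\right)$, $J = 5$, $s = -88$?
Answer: $6688$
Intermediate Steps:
$g = 2$
$d{\left(N \right)} = 5 + N$ ($d{\left(N \right)} = N + 5 = 5 + N$)
$\left(d{\left(g \right)} - 83\right) s = \left(\left(5 + 2\right) - 83\right) \left(-88\right) = \left(7 - 83\right) \left(-88\right) = \left(-76\right) \left(-88\right) = 6688$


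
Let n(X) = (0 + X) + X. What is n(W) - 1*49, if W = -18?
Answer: -85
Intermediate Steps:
n(X) = 2*X (n(X) = X + X = 2*X)
n(W) - 1*49 = 2*(-18) - 1*49 = -36 - 49 = -85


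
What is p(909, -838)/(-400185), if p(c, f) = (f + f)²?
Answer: -2808976/400185 ≈ -7.0192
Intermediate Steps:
p(c, f) = 4*f² (p(c, f) = (2*f)² = 4*f²)
p(909, -838)/(-400185) = (4*(-838)²)/(-400185) = (4*702244)*(-1/400185) = 2808976*(-1/400185) = -2808976/400185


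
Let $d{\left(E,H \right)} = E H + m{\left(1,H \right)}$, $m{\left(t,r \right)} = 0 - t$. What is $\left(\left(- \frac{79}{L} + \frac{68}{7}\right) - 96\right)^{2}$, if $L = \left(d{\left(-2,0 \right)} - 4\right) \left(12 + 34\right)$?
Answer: $\frac{19145426689}{2592100} \approx 7386.1$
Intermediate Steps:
$m{\left(t,r \right)} = - t$
$d{\left(E,H \right)} = -1 + E H$ ($d{\left(E,H \right)} = E H - 1 = -1 + E H$)
$L = -230$ ($L = \left(\left(-1 - 0\right) - 4\right) \left(12 + 34\right) = \left(\left(-1 + 0\right) - 4\right) 46 = \left(-1 - 4\right) 46 = \left(-5\right) 46 = -230$)
$\left(\left(- \frac{79}{L} + \frac{68}{7}\right) - 96\right)^{2} = \left(\left(- \frac{79}{-230} + \frac{68}{7}\right) - 96\right)^{2} = \left(\left(\left(-79\right) \left(- \frac{1}{230}\right) + 68 \cdot \frac{1}{7}\right) - 96\right)^{2} = \left(\left(\frac{79}{230} + \frac{68}{7}\right) - 96\right)^{2} = \left(\frac{16193}{1610} - 96\right)^{2} = \left(- \frac{138367}{1610}\right)^{2} = \frac{19145426689}{2592100}$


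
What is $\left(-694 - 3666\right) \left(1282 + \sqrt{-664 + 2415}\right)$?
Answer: $-5589520 - 4360 \sqrt{1751} \approx -5.772 \cdot 10^{6}$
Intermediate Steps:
$\left(-694 - 3666\right) \left(1282 + \sqrt{-664 + 2415}\right) = \left(-694 - 3666\right) \left(1282 + \sqrt{1751}\right) = - 4360 \left(1282 + \sqrt{1751}\right) = -5589520 - 4360 \sqrt{1751}$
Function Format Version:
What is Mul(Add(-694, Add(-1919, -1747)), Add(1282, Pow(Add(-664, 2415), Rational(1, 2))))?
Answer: Add(-5589520, Mul(-4360, Pow(1751, Rational(1, 2)))) ≈ -5.7720e+6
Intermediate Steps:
Mul(Add(-694, Add(-1919, -1747)), Add(1282, Pow(Add(-664, 2415), Rational(1, 2)))) = Mul(Add(-694, -3666), Add(1282, Pow(1751, Rational(1, 2)))) = Mul(-4360, Add(1282, Pow(1751, Rational(1, 2)))) = Add(-5589520, Mul(-4360, Pow(1751, Rational(1, 2))))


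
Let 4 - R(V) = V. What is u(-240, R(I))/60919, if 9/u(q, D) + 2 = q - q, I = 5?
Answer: -9/121838 ≈ -7.3869e-5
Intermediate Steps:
R(V) = 4 - V
u(q, D) = -9/2 (u(q, D) = 9/(-2 + (q - q)) = 9/(-2 + 0) = 9/(-2) = 9*(-1/2) = -9/2)
u(-240, R(I))/60919 = -9/2/60919 = -9/2*1/60919 = -9/121838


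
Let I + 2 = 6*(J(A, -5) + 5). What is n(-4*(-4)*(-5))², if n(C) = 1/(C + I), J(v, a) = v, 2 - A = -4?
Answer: 1/256 ≈ 0.0039063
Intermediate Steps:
A = 6 (A = 2 - 1*(-4) = 2 + 4 = 6)
I = 64 (I = -2 + 6*(6 + 5) = -2 + 6*11 = -2 + 66 = 64)
n(C) = 1/(64 + C) (n(C) = 1/(C + 64) = 1/(64 + C))
n(-4*(-4)*(-5))² = (1/(64 - 4*(-4)*(-5)))² = (1/(64 + 16*(-5)))² = (1/(64 - 80))² = (1/(-16))² = (-1/16)² = 1/256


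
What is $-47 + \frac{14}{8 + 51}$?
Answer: $- \frac{2759}{59} \approx -46.763$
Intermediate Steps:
$-47 + \frac{14}{8 + 51} = -47 + \frac{14}{59} = - \frac{2759}{59}$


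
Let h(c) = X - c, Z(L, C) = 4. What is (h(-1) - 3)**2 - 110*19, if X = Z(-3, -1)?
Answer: -2086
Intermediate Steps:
X = 4
h(c) = 4 - c
(h(-1) - 3)**2 - 110*19 = ((4 - 1*(-1)) - 3)**2 - 110*19 = ((4 + 1) - 3)**2 - 2090 = (5 - 3)**2 - 2090 = 2**2 - 2090 = 4 - 2090 = -2086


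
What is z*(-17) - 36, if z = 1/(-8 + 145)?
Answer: -4949/137 ≈ -36.124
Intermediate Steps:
z = 1/137 ≈ 0.0072993
z*(-17) - 36 = (1/137)*(-17) - 36 = -17/137 - 36 = -4949/137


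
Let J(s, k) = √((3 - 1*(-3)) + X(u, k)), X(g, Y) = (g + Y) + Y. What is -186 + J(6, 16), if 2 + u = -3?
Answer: -186 + √33 ≈ -180.26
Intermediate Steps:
u = -5 (u = -2 - 3 = -5)
X(g, Y) = g + 2*Y (X(g, Y) = (Y + g) + Y = g + 2*Y)
J(s, k) = √(1 + 2*k) (J(s, k) = √((3 - 1*(-3)) + (-5 + 2*k)) = √((3 + 3) + (-5 + 2*k)) = √(6 + (-5 + 2*k)) = √(1 + 2*k))
-186 + J(6, 16) = -186 + √(1 + 2*16) = -186 + √(1 + 32) = -186 + √33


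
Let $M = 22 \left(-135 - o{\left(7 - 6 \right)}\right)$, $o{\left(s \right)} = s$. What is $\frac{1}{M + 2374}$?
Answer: $- \frac{1}{618} \approx -0.0016181$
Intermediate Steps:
$M = -2992$ ($M = 22 \left(-135 - \left(7 - 6\right)\right) = 22 \left(-135 - 1\right) = 22 \left(-136\right) = -2992$)
$\frac{1}{M + 2374} = \frac{1}{-2992 + 2374} = \frac{1}{-618} = - \frac{1}{618}$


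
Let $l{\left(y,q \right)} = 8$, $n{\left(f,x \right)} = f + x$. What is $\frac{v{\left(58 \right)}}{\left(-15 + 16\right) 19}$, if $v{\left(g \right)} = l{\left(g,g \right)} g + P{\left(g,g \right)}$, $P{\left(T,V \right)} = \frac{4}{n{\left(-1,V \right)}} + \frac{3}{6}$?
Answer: $\frac{52961}{2166} \approx 24.451$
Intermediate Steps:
$P{\left(T,V \right)} = \frac{1}{2} + \frac{4}{-1 + V}$ ($P{\left(T,V \right)} = \frac{4}{-1 + V} + \frac{3}{6} = \frac{4}{-1 + V} + 3 \cdot \frac{1}{6} = \frac{4}{-1 + V} + \frac{1}{2} = \frac{1}{2} + \frac{4}{-1 + V}$)
$v{\left(g \right)} = 8 g + \frac{7 + g}{2 \left(-1 + g\right)}$
$\frac{v{\left(58 \right)}}{\left(-15 + 16\right) 19} = \frac{\frac{1}{2} \frac{1}{-1 + 58} \left(8 + \left(1 + 16 \cdot 58\right) \left(-1 + 58\right)\right)}{\left(-15 + 16\right) 19} = \frac{\frac{1}{2} \cdot \frac{1}{57} \left(8 + \left(1 + 928\right) 57\right)}{1 \cdot 19} = \frac{\frac{1}{2} \cdot \frac{1}{57} \left(8 + 929 \cdot 57\right)}{19} = \frac{1}{2} \cdot \frac{1}{57} \left(8 + 52953\right) \frac{1}{19} = \frac{1}{2} \cdot \frac{1}{57} \cdot 52961 \cdot \frac{1}{19} = \frac{52961}{114} \cdot \frac{1}{19} = \frac{52961}{2166}$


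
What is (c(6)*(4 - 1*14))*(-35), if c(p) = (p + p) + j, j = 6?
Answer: 6300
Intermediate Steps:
c(p) = 6 + 2*p (c(p) = (p + p) + 6 = 2*p + 6 = 6 + 2*p)
(c(6)*(4 - 1*14))*(-35) = ((6 + 2*6)*(4 - 1*14))*(-35) = ((6 + 12)*(4 - 14))*(-35) = (18*(-10))*(-35) = -180*(-35) = 6300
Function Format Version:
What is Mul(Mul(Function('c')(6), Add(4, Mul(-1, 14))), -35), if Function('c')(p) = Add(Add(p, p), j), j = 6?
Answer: 6300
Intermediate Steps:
Function('c')(p) = Add(6, Mul(2, p)) (Function('c')(p) = Add(Add(p, p), 6) = Add(Mul(2, p), 6) = Add(6, Mul(2, p)))
Mul(Mul(Function('c')(6), Add(4, Mul(-1, 14))), -35) = Mul(Mul(Add(6, Mul(2, 6)), Add(4, Mul(-1, 14))), -35) = Mul(Mul(Add(6, 12), Add(4, -14)), -35) = Mul(Mul(18, -10), -35) = Mul(-180, -35) = 6300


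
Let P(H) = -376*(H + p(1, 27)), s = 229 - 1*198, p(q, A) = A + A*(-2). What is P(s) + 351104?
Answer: 349600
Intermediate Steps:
p(q, A) = -A (p(q, A) = A - 2*A = -A)
s = 31 (s = 229 - 198 = 31)
P(H) = 10152 - 376*H (P(H) = -376*(H - 1*27) = -376*(H - 27) = -376*(-27 + H) = 10152 - 376*H)
P(s) + 351104 = (10152 - 376*31) + 351104 = (10152 - 11656) + 351104 = -1504 + 351104 = 349600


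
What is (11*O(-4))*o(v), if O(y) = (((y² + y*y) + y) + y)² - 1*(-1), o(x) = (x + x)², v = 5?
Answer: 634700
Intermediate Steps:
o(x) = 4*x² (o(x) = (2*x)² = 4*x²)
O(y) = 1 + (2*y + 2*y²)² (O(y) = (((y² + y²) + y) + y)² + 1 = ((2*y² + y) + y)² + 1 = ((y + 2*y²) + y)² + 1 = (2*y + 2*y²)² + 1 = 1 + (2*y + 2*y²)²)
(11*O(-4))*o(v) = (11*(1 + 4*(-4)²*(1 - 4)²))*(4*5²) = (11*(1 + 4*16*(-3)²))*(4*25) = (11*(1 + 4*16*9))*100 = (11*(1 + 576))*100 = (11*577)*100 = 6347*100 = 634700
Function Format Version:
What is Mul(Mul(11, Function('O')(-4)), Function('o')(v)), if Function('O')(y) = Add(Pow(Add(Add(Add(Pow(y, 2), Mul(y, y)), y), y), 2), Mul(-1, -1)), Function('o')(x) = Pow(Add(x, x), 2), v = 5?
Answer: 634700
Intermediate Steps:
Function('o')(x) = Mul(4, Pow(x, 2)) (Function('o')(x) = Pow(Mul(2, x), 2) = Mul(4, Pow(x, 2)))
Function('O')(y) = Add(1, Pow(Add(Mul(2, y), Mul(2, Pow(y, 2))), 2)) (Function('O')(y) = Add(Pow(Add(Add(Add(Pow(y, 2), Pow(y, 2)), y), y), 2), 1) = Add(Pow(Add(Add(Mul(2, Pow(y, 2)), y), y), 2), 1) = Add(Pow(Add(Add(y, Mul(2, Pow(y, 2))), y), 2), 1) = Add(Pow(Add(Mul(2, y), Mul(2, Pow(y, 2))), 2), 1) = Add(1, Pow(Add(Mul(2, y), Mul(2, Pow(y, 2))), 2)))
Mul(Mul(11, Function('O')(-4)), Function('o')(v)) = Mul(Mul(11, Add(1, Mul(4, Pow(-4, 2), Pow(Add(1, -4), 2)))), Mul(4, Pow(5, 2))) = Mul(Mul(11, Add(1, Mul(4, 16, Pow(-3, 2)))), Mul(4, 25)) = Mul(Mul(11, Add(1, Mul(4, 16, 9))), 100) = Mul(Mul(11, Add(1, 576)), 100) = Mul(Mul(11, 577), 100) = Mul(6347, 100) = 634700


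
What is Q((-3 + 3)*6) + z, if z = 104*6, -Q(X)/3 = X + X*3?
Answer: 624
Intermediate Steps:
Q(X) = -12*X (Q(X) = -3*(X + X*3) = -3*(X + 3*X) = -12*X)
z = 624
Q((-3 + 3)*6) + z = -12*(-3 + 3)*6 + 624 = -0*6 + 624 = -12*0 + 624 = 0 + 624 = 624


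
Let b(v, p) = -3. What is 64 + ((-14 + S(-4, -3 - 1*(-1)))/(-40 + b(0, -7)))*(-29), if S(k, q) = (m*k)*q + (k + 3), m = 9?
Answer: 4405/43 ≈ 102.44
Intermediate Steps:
S(k, q) = 3 + k + 9*k*q (S(k, q) = (9*k)*q + (k + 3) = 9*k*q + (3 + k) = 3 + k + 9*k*q)
64 + ((-14 + S(-4, -3 - 1*(-1)))/(-40 + b(0, -7)))*(-29) = 64 + ((-14 + (3 - 4 + 9*(-4)*(-3 - 1*(-1))))/(-40 - 3))*(-29) = 64 + ((-14 + (3 - 4 + 9*(-4)*(-3 + 1)))/(-43))*(-29) = 64 + ((-14 + (3 - 4 + 9*(-4)*(-2)))*(-1/43))*(-29) = 64 + ((-14 + (3 - 4 + 72))*(-1/43))*(-29) = 64 + ((-14 + 71)*(-1/43))*(-29) = 64 + (57*(-1/43))*(-29) = 64 - 57/43*(-29) = 64 + 1653/43 = 4405/43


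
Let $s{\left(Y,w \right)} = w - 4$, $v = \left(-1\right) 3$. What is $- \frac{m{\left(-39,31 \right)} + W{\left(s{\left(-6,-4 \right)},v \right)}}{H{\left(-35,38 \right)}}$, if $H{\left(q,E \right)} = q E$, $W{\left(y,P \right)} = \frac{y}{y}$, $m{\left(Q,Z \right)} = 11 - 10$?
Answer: $\frac{1}{665} \approx 0.0015038$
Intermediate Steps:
$m{\left(Q,Z \right)} = 1$
$v = -3$
$s{\left(Y,w \right)} = -4 + w$
$W{\left(y,P \right)} = 1$
$H{\left(q,E \right)} = E q$
$- \frac{m{\left(-39,31 \right)} + W{\left(s{\left(-6,-4 \right)},v \right)}}{H{\left(-35,38 \right)}} = - \frac{1 + 1}{38 \left(-35\right)} = - \frac{2}{-1330} = - \frac{\left(-1\right) 2}{1330} = \left(-1\right) \left(- \frac{1}{665}\right) = \frac{1}{665}$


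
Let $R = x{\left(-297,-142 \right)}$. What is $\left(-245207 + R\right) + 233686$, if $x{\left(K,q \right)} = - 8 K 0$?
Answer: $-11521$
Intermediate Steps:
$x{\left(K,q \right)} = 0$
$R = 0$
$\left(-245207 + R\right) + 233686 = \left(-245207 + 0\right) + 233686 = -245207 + 233686 = -11521$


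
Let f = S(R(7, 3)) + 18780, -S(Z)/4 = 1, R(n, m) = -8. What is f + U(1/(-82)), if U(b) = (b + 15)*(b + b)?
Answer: 63123683/3362 ≈ 18776.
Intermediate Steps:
S(Z) = -4 (S(Z) = -4*1 = -4)
U(b) = 2*b*(15 + b) (U(b) = (15 + b)*(2*b) = 2*b*(15 + b))
f = 18776 (f = -4 + 18780 = 18776)
f + U(1/(-82)) = 18776 + 2*(15 + 1/(-82))/(-82) = 18776 + 2*(-1/82)*(15 - 1/82) = 18776 + 2*(-1/82)*(1229/82) = 18776 - 1229/3362 = 63123683/3362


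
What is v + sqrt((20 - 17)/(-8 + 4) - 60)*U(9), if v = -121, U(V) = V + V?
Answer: -121 + 81*I*sqrt(3) ≈ -121.0 + 140.3*I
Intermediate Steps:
U(V) = 2*V
v + sqrt((20 - 17)/(-8 + 4) - 60)*U(9) = -121 + sqrt((20 - 17)/(-8 + 4) - 60)*(2*9) = -121 + sqrt(3/(-4) - 60)*18 = -121 + sqrt(3*(-1/4) - 60)*18 = -121 + sqrt(-3/4 - 60)*18 = -121 + sqrt(-243/4)*18 = -121 + (9*I*sqrt(3)/2)*18 = -121 + 81*I*sqrt(3)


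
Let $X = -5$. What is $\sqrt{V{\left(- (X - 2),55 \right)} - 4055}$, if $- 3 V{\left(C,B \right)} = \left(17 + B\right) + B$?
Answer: $\frac{2 i \sqrt{9219}}{3} \approx 64.01 i$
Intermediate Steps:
$V{\left(C,B \right)} = - \frac{17}{3} - \frac{2 B}{3}$ ($V{\left(C,B \right)} = - \frac{\left(17 + B\right) + B}{3} = - \frac{17 + 2 B}{3} = - \frac{17}{3} - \frac{2 B}{3}$)
$\sqrt{V{\left(- (X - 2),55 \right)} - 4055} = \sqrt{\left(- \frac{17}{3} - \frac{110}{3}\right) - 4055} = \sqrt{- \frac{127}{3} - 4055} = \sqrt{- \frac{12292}{3}} = \frac{2 i \sqrt{9219}}{3}$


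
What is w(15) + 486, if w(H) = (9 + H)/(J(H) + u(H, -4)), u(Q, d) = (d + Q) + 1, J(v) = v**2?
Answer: 38402/79 ≈ 486.10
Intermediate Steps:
u(Q, d) = 1 + Q + d (u(Q, d) = (Q + d) + 1 = 1 + Q + d)
w(H) = (9 + H)/(-3 + H + H**2) (w(H) = (9 + H)/(H**2 + (1 + H - 4)) = (9 + H)/(H**2 + (-3 + H)) = (9 + H)/(-3 + H + H**2))
w(15) + 486 = (9 + 15)/(-3 + 15 + 15**2) + 486 = 24/(-3 + 15 + 225) + 486 = 24/237 + 486 = (1/237)*24 + 486 = 8/79 + 486 = 38402/79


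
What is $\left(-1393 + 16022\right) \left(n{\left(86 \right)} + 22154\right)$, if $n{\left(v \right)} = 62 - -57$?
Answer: $325831717$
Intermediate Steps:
$n{\left(v \right)} = 119$ ($n{\left(v \right)} = 62 + 57 = 119$)
$\left(-1393 + 16022\right) \left(n{\left(86 \right)} + 22154\right) = \left(-1393 + 16022\right) \left(119 + 22154\right) = 14629 \cdot 22273 = 325831717$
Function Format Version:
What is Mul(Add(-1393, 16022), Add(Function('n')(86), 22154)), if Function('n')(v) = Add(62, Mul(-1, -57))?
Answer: 325831717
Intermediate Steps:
Function('n')(v) = 119 (Function('n')(v) = Add(62, 57) = 119)
Mul(Add(-1393, 16022), Add(Function('n')(86), 22154)) = Mul(Add(-1393, 16022), Add(119, 22154)) = Mul(14629, 22273) = 325831717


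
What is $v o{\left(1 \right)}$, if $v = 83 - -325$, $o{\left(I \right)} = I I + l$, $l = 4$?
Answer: $2040$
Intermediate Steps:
$o{\left(I \right)} = 4 + I^{2}$ ($o{\left(I \right)} = I I + 4 = I^{2} + 4 = 4 + I^{2}$)
$v = 408$ ($v = 83 + 325 = 408$)
$v o{\left(1 \right)} = 408 \left(4 + 1^{2}\right) = 408 \left(4 + 1\right) = 408 \cdot 5 = 2040$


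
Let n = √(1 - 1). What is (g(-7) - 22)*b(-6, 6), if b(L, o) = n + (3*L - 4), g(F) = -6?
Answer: 616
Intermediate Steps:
n = 0 (n = √0 = 0)
b(L, o) = -4 + 3*L (b(L, o) = 0 + (3*L - 4) = 0 + (-4 + 3*L) = -4 + 3*L)
(g(-7) - 22)*b(-6, 6) = (-6 - 22)*(-4 + 3*(-6)) = -28*(-4 - 18) = -28*(-22) = 616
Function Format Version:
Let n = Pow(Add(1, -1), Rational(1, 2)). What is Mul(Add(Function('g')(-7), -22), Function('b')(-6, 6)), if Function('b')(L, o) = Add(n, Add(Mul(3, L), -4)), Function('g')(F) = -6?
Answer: 616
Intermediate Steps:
n = 0 (n = Pow(0, Rational(1, 2)) = 0)
Function('b')(L, o) = Add(-4, Mul(3, L)) (Function('b')(L, o) = Add(0, Add(Mul(3, L), -4)) = Add(0, Add(-4, Mul(3, L))) = Add(-4, Mul(3, L)))
Mul(Add(Function('g')(-7), -22), Function('b')(-6, 6)) = Mul(Add(-6, -22), Add(-4, Mul(3, -6))) = Mul(-28, Add(-4, -18)) = Mul(-28, -22) = 616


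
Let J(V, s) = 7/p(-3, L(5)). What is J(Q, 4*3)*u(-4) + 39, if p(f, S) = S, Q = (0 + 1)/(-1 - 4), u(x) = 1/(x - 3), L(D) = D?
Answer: 194/5 ≈ 38.800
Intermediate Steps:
u(x) = 1/(-3 + x)
Q = -1/5 (Q = 1/(-5) = 1*(-1/5) = -1/5 ≈ -0.20000)
J(V, s) = 7/5
J(Q, 4*3)*u(-4) + 39 = 7/(5*(-3 - 4)) + 39 = (7/5)/(-7) + 39 = (7/5)*(-1/7) + 39 = -1/5 + 39 = 194/5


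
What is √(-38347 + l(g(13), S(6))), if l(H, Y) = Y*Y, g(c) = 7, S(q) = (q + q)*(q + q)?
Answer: I*√17611 ≈ 132.71*I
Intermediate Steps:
S(q) = 4*q² (S(q) = (2*q)*(2*q) = 4*q²)
l(H, Y) = Y²
√(-38347 + l(g(13), S(6))) = √(-38347 + (4*6²)²) = √(-38347 + (4*36)²) = √(-38347 + 144²) = √(-38347 + 20736) = √(-17611) = I*√17611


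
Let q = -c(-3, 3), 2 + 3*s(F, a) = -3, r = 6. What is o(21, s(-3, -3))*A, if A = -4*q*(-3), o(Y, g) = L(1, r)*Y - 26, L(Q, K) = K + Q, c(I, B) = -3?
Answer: 4356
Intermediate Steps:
s(F, a) = -5/3 (s(F, a) = -2/3 + (1/3)*(-3) = -2/3 - 1 = -5/3)
q = 3 (q = -1*(-3) = 3)
o(Y, g) = -26 + 7*Y (o(Y, g) = (6 + 1)*Y - 26 = 7*Y - 26 = -26 + 7*Y)
A = 36 (A = -4*3*(-3) = -12*(-3) = 36)
o(21, s(-3, -3))*A = (-26 + 7*21)*36 = (-26 + 147)*36 = 121*36 = 4356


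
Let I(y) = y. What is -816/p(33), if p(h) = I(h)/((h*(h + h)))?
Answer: -53856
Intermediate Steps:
p(h) = 1/(2*h) (p(h) = h/((h*(h + h))) = h/((h*(2*h))) = h/((2*h**2)) = h*(1/(2*h**2)) = 1/(2*h))
-816/p(33) = -816/((1/2)/33) = -816/((1/2)*(1/33)) = -816/1/66 = -816*66 = -53856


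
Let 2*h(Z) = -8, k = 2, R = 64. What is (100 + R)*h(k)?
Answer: -656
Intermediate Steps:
h(Z) = -4 (h(Z) = (½)*(-8) = -4)
(100 + R)*h(k) = (100 + 64)*(-4) = 164*(-4) = -656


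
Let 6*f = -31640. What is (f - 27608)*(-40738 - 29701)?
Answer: 6948384716/3 ≈ 2.3161e+9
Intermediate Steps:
f = -15820/3 (f = (1/6)*(-31640) = -15820/3 ≈ -5273.3)
(f - 27608)*(-40738 - 29701) = (-15820/3 - 27608)*(-40738 - 29701) = -98644/3*(-70439) = 6948384716/3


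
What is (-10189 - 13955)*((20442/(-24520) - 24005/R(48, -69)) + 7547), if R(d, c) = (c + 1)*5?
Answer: -9582071821728/52105 ≈ -1.8390e+8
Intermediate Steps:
R(d, c) = 5 + 5*c (R(d, c) = (1 + c)*5 = 5 + 5*c)
(-10189 - 13955)*((20442/(-24520) - 24005/R(48, -69)) + 7547) = (-10189 - 13955)*((20442/(-24520) - 24005/(5 + 5*(-69))) + 7547) = -24144*((20442*(-1/24520) - 24005/(5 - 345)) + 7547) = -24144*((-10221/12260 - 24005/(-340)) + 7547) = -24144*((-10221/12260 - 24005*(-1/340)) + 7547) = -24144*((-10221/12260 + 4801/68) + 7547) = -24144*(3635327/52105 + 7547) = -24144*396871762/52105 = -9582071821728/52105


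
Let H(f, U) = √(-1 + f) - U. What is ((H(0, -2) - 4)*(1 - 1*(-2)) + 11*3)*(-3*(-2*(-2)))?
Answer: -324 - 36*I ≈ -324.0 - 36.0*I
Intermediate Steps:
((H(0, -2) - 4)*(1 - 1*(-2)) + 11*3)*(-3*(-2*(-2))) = (((√(-1 + 0) - 1*(-2)) - 4)*(1 - 1*(-2)) + 11*3)*(-3*(-2*(-2))) = (((√(-1) + 2) - 4)*(1 + 2) + 33)*(-12) = (((I + 2) - 4)*3 + 33)*(-3*4) = (((2 + I) - 4)*3 + 33)*(-12) = ((-2 + I)*3 + 33)*(-12) = ((-6 + 3*I) + 33)*(-12) = (27 + 3*I)*(-12) = -324 - 36*I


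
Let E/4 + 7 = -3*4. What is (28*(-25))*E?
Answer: 53200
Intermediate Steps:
E = -76 (E = -28 + 4*(-3*4) = -28 + 4*(-12) = -28 - 48 = -76)
(28*(-25))*E = (28*(-25))*(-76) = -700*(-76) = 53200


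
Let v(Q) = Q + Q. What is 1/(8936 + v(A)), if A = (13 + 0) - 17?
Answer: 1/8928 ≈ 0.00011201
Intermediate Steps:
A = -4 (A = 13 - 17 = -4)
v(Q) = 2*Q
1/(8936 + v(A)) = 1/(8936 + 2*(-4)) = 1/(8936 - 8) = 1/8928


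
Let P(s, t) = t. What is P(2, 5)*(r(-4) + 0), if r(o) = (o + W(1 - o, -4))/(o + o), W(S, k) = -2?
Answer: 15/4 ≈ 3.7500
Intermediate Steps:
r(o) = (-2 + o)/(2*o) (r(o) = (o - 2)/(o + o) = (-2 + o)/((2*o)) = (-2 + o)*(1/(2*o)) = (-2 + o)/(2*o))
P(2, 5)*(r(-4) + 0) = 5*((1/2)*(-2 - 4)/(-4) + 0) = 5*((1/2)*(-1/4)*(-6) + 0) = 5*(3/4 + 0) = 5*(3/4) = 15/4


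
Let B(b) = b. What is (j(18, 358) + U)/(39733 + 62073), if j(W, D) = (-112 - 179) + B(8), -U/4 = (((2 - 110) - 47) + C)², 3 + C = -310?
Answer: -876379/101806 ≈ -8.6083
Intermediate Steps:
C = -313 (C = -3 - 310 = -313)
U = -876096 (U = -4*(((2 - 110) - 47) - 313)² = -4*((-108 - 47) - 313)² = -4*(-155 - 313)² = -4*(-468)² = -4*219024 = -876096)
j(W, D) = -283 (j(W, D) = (-112 - 179) + 8 = -291 + 8 = -283)
(j(18, 358) + U)/(39733 + 62073) = (-283 - 876096)/(39733 + 62073) = -876379/101806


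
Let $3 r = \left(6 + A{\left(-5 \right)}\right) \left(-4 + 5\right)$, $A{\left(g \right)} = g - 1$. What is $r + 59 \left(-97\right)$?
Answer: $-5723$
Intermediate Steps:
$A{\left(g \right)} = -1 + g$
$r = 0$ ($r = \frac{\left(6 - 6\right) \left(-4 + 5\right)}{3} = \frac{\left(6 - 6\right) 1}{3} = \frac{0 \cdot 1}{3} = \frac{1}{3} \cdot 0 = 0$)
$r + 59 \left(-97\right) = 0 + 59 \left(-97\right) = 0 - 5723 = -5723$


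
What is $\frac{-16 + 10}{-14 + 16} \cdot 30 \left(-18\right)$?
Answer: $1620$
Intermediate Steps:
$\frac{-16 + 10}{-14 + 16} \cdot 30 \left(-18\right) = - \frac{6}{2} \cdot 30 \left(-18\right) = \left(-6\right) \frac{1}{2} \cdot 30 \left(-18\right) = \left(-3\right) 30 \left(-18\right) = \left(-90\right) \left(-18\right) = 1620$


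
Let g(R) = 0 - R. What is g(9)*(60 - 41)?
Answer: -171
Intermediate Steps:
g(R) = -R
g(9)*(60 - 41) = (-1*9)*(60 - 41) = -9*19 = -171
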